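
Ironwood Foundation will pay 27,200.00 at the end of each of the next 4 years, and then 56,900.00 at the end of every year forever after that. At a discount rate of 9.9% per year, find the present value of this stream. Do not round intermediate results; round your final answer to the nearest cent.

480398.31

PV of 4-year annuity: 27,200.00 × [1 − (1+0.099)^−4] / 0.099 = 86407.31270
Perpetuity value at year 4: 56,900.00 / 0.099 = 574747.47475
PV of perpetuity: 574747.47475 / (1+0.099)^4 = 393991.00075
Total PV = 86407.31270 + 393991.00075 = 480398.31345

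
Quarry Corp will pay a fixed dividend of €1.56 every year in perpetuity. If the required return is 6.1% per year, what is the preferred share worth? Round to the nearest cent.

Level perpetuity: PV = C / r = €1.56 / 0.061 = €25.57

€25.57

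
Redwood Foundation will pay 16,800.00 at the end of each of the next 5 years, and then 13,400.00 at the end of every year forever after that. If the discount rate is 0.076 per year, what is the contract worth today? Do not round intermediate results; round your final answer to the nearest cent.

PV of 5-year annuity: 16,800.00 × [1 − (1+0.076)^−5] / 0.076 = 67790.68656
Perpetuity value at year 5: 13,400.00 / 0.076 = 176315.78947
PV of perpetuity: 176315.78947 / (1+0.076)^5 = 122244.64662
Total PV = 67790.68656 + 122244.64662 = 190035.33318

190035.33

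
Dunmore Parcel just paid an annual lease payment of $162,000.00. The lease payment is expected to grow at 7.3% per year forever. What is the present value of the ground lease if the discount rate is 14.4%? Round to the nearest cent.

D₁ = D₀ × (1 + g) = $162,000.00 × 1.073 = $173,826.0000
Growing perpetuity: P = D₁ / (r − g) = $173,826.0000 / (0.144 − 0.073) = $2,448,253.52

$2448253.52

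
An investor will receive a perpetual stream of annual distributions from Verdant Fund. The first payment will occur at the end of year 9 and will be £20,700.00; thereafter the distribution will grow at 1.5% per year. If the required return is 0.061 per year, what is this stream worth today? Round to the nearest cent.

£280213.75

Value at end of year 8: C₁ / (r − g) = £20,700.00 / (0.061 − 0.015) = £450,000.0000
Discount to today: PV = £450,000.0000 / (1 + 0.061)^8 = £450,000.0000 / 1.605917 = £280,213.75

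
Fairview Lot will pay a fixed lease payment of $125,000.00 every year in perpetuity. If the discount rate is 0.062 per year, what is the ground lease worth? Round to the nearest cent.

Level perpetuity: PV = C / r = $125,000.00 / 0.062 = $2,016,129.03

$2016129.03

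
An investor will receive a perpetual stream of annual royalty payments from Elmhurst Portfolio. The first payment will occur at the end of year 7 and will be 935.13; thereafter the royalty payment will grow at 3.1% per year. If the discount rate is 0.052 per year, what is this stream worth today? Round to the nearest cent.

32851.73

Value at end of year 6: C₁ / (r − g) = 935.13 / (0.052 − 0.031) = 44,530.0000
Discount to today: PV = 44,530.0000 / (1 + 0.052)^6 = 44,530.0000 / 1.355484 = 32,851.73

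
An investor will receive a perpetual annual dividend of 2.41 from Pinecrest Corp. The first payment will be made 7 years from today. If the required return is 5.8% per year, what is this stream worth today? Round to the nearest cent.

Value at end of year 6: C / r = 2.41 / 0.058 = 41.5517
Discount to today: PV = 41.5517 / (1 + 0.058)^6 = 41.5517 / 1.402536 = 29.63

29.63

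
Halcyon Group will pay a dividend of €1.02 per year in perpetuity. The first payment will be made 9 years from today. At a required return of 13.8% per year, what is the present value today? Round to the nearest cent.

€2.63

Value at end of year 8: C / r = €1.02 / 0.138 = €7.3913
Discount to today: PV = €7.3913 / (1 + 0.138)^8 = €7.3913 / 2.812795 = €2.63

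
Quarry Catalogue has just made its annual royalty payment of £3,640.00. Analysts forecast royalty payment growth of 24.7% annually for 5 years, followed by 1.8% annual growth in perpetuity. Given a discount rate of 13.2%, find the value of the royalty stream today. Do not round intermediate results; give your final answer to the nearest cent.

£77286.15

D_1 = 4539.08000
D_2 = 5660.23276
D_3 = 7058.31025
D_4 = 8801.71288
D_5 = 10975.73597
Terminal value at year 5: TV = D_5×(1+g_2)/(r−g_2) = 11173.29921/0.114 = 98011.39661
P_0 = D_1/(1+r)^1 + D_2/(1+r)^2 + D_3/(1+r)^3 + D_4/(1+r)^4 + D_5/(1+r)^5 + TV/(1+r)^5
    = 4009.78799 + 4417.14277 + 4865.88077 + 5360.20612 + 5904.75003 + 52728.38182 = 77286.14949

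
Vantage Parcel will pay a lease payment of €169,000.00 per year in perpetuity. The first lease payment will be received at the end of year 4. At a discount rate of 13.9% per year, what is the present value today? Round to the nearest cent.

Value at end of year 3: C / r = €169,000.00 / 0.139 = €1,215,827.3381
Discount to today: PV = €1,215,827.3381 / (1 + 0.139)^3 = €1,215,827.3381 / 1.477649 = €822,812.22

€822812.22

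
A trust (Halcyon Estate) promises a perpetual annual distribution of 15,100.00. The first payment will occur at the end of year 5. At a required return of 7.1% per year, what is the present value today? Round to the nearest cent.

161644.42

Value at end of year 4: C / r = 15,100.00 / 0.071 = 212,676.0563
Discount to today: PV = 212,676.0563 / (1 + 0.071)^4 = 212,676.0563 / 1.315703 = 161,644.42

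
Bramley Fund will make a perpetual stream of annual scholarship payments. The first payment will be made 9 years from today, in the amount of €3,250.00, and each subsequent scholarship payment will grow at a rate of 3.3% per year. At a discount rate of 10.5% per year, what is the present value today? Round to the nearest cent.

Value at end of year 8: C₁ / (r − g) = €3,250.00 / (0.105 − 0.033) = €45,138.8889
Discount to today: PV = €45,138.8889 / (1 + 0.105)^8 = €45,138.8889 / 2.222789 = €20,307.32

€20307.32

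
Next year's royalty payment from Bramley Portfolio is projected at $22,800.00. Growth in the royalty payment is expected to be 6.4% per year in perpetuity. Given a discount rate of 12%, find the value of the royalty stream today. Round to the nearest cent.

$407142.86

Growing perpetuity: P = D₁ / (r − g) = $22,800.0000 / (0.12 − 0.064) = $407,142.86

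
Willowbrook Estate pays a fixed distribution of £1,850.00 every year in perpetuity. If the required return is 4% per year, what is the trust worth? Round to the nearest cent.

Level perpetuity: PV = C / r = £1,850.00 / 0.04 = £46,250.00

£46250.00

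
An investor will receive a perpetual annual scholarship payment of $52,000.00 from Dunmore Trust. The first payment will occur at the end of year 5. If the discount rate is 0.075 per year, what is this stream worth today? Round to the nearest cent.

Value at end of year 4: C / r = $52,000.00 / 0.075 = $693,333.3333
Discount to today: PV = $693,333.3333 / (1 + 0.075)^4 = $693,333.3333 / 1.335469 = $519,168.37

$519168.37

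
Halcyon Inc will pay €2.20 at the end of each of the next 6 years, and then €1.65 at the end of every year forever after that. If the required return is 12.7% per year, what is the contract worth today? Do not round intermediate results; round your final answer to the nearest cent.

PV of 6-year annuity: €2.20 × [1 − (1+0.127)^−6] / 0.127 = 8.86858
Perpetuity value at year 6: €1.65 / 0.127 = 12.99213
PV of perpetuity: 12.99213 / (1+0.127)^6 = 6.34069
Total PV = 8.86858 + 6.34069 = 15.20927

€15.21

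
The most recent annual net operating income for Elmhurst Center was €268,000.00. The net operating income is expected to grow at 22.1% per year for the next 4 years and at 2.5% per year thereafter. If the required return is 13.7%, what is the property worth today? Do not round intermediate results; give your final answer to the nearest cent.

D_1 = 327228.00000
D_2 = 399545.38800
D_3 = 487844.91875
D_4 = 595658.64579
Terminal value at year 4: TV = D_4×(1+g_2)/(r−g_2) = 610550.11194/0.112 = 5451340.28514
P_0 = D_1/(1+r)^1 + D_2/(1+r)^2 + D_3/(1+r)^3 + D_4/(1+r)^4 + TV/(1+r)^4
    = 287799.47230 + 309061.70244 + 331894.75697 + 356414.68625 + 3261830.83396 = 4547001.45192

€4547001.45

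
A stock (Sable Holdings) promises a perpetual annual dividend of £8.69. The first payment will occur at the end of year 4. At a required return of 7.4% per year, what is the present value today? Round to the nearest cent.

Value at end of year 3: C / r = £8.69 / 0.074 = £117.4324
Discount to today: PV = £117.4324 / (1 + 0.074)^3 = £117.4324 / 1.238833 = £94.79

£94.79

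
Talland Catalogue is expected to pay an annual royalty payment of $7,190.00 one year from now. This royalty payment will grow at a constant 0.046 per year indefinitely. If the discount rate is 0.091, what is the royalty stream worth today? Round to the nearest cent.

$159777.78

Growing perpetuity: P = D₁ / (r − g) = $7,190.0000 / (0.091 − 0.046) = $159,777.78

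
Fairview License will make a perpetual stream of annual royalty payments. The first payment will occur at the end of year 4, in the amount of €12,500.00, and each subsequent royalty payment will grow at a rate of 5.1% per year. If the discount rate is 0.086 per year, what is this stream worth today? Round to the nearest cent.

Value at end of year 3: C₁ / (r − g) = €12,500.00 / (0.086 − 0.051) = €357,142.8571
Discount to today: PV = €357,142.8571 / (1 + 0.086)^3 = €357,142.8571 / 1.280824 = €278,838.34

€278838.34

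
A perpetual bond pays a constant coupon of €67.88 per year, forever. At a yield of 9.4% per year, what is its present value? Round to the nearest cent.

Level perpetuity: PV = C / r = €67.88 / 0.094 = €722.13

€722.13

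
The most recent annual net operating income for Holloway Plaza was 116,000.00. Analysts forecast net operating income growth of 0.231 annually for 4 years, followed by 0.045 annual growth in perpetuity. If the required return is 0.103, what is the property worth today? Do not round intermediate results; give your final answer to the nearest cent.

3857637.39

D_1 = 142796.00000
D_2 = 175781.87600
D_3 = 216387.48936
D_4 = 266372.99940
Terminal value at year 4: TV = D_4×(1+g_2)/(r−g_2) = 278359.78437/0.058 = 4799306.62707
P_0 = D_1/(1+r)^1 + D_2/(1+r)^2 + D_3/(1+r)^3 + D_4/(1+r)^4 + TV/(1+r)^4
    = 129461.46872 + 144485.10244 + 161252.18596 + 179965.04162 + 3242473.59478 = 3857637.39353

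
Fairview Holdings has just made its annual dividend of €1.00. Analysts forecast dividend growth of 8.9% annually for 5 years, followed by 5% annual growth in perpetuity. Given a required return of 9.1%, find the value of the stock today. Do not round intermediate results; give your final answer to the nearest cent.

D_1 = 1.08900
D_2 = 1.18592
D_3 = 1.29147
D_4 = 1.40641
D_5 = 1.53158
Terminal value at year 5: TV = D_5×(1+g_2)/(r−g_2) = 1.60816/0.041 = 39.22336
P_0 = D_1/(1+r)^1 + D_2/(1+r)^2 + D_3/(1+r)^3 + D_4/(1+r)^4 + D_5/(1+r)^5 + TV/(1+r)^5
    = 0.99817 + 0.99634 + 0.99451 + 0.99269 + 0.99087 + 25.37588 = 30.34845

€30.35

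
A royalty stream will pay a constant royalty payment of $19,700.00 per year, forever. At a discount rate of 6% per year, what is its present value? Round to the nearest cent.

Level perpetuity: PV = C / r = $19,700.00 / 0.06 = $328,333.33

$328333.33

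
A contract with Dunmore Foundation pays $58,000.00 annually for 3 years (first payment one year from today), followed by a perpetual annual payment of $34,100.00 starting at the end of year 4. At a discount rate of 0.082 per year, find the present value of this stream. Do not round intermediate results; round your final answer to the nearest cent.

PV of 3-year annuity: $58,000.00 × [1 − (1+0.082)^−3] / 0.082 = 148933.85309
Perpetuity value at year 3: $34,100.00 / 0.082 = 415853.65854
PV of perpetuity: 415853.65854 / (1+0.082)^3 = 328290.82422
Total PV = 148933.85309 + 328290.82422 = 477224.67731

$477224.68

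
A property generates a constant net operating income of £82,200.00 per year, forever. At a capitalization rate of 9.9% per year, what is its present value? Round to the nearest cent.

£830303.03

Level perpetuity: PV = C / r = £82,200.00 / 0.099 = £830,303.03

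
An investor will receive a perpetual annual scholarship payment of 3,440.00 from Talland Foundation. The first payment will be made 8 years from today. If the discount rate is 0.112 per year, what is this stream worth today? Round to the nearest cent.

14608.54

Value at end of year 7: C / r = 3,440.00 / 0.112 = 30,714.2857
Discount to today: PV = 30,714.2857 / (1 + 0.112)^7 = 30,714.2857 / 2.102488 = 14,608.54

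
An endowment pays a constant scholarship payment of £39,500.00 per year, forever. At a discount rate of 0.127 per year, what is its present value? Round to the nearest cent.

£311023.62

Level perpetuity: PV = C / r = £39,500.00 / 0.127 = £311,023.62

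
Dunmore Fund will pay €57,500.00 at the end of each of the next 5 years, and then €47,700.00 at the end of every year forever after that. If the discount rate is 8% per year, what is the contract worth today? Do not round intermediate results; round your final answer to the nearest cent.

PV of 5-year annuity: €57,500.00 × [1 − (1+0.08)^−5] / 0.08 = 229580.82713
Perpetuity value at year 5: €47,700.00 / 0.08 = 596250.00000
PV of perpetuity: 596250.00000 / (1+0.08)^5 = 405797.73123
Total PV = 229580.82713 + 405797.73123 = 635378.55836

€635378.56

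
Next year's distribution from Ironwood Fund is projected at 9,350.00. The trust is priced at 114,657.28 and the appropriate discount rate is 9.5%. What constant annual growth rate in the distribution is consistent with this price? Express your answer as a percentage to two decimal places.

P = D₁/(r−g) ⇒ g = r − D₁/P = 0.095 − 9,350.00/114,657.28 = 0.013453

1.35%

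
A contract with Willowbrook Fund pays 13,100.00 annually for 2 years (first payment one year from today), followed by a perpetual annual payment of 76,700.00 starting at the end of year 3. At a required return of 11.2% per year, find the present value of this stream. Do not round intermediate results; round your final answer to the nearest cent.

PV of 2-year annuity: 13,100.00 × [1 − (1+0.112)^−2] / 0.112 = 22374.61829
Perpetuity value at year 2: 76,700.00 / 0.112 = 684821.42857
PV of perpetuity: 684821.42857 / (1+0.112)^2 = 553818.89247
Total PV = 22374.61829 + 553818.89247 = 576193.51076

576193.51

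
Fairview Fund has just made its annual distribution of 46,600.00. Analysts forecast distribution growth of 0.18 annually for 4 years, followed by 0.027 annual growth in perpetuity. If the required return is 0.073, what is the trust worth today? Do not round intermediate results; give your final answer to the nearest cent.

1759434.55

D_1 = 54988.00000
D_2 = 64885.84000
D_3 = 76565.29120
D_4 = 90347.04362
Terminal value at year 4: TV = D_4×(1+g_2)/(r−g_2) = 92786.41379/0.046 = 2017095.95204
P_0 = D_1/(1+r)^1 + D_2/(1+r)^2 + D_3/(1+r)^3 + D_4/(1+r)^4 + TV/(1+r)^4
    = 51246.97111 + 56357.34008 + 61977.31715 + 68157.72063 + 1521695.19746 = 1759434.54643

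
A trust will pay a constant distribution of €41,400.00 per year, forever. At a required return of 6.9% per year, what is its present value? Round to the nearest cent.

€600000.00

Level perpetuity: PV = C / r = €41,400.00 / 0.069 = €600,000.00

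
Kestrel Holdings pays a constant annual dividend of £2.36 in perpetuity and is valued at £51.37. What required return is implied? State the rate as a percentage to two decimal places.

4.59%

P = C/r ⇒ r = C/P = £2.36/£51.37 = 0.045941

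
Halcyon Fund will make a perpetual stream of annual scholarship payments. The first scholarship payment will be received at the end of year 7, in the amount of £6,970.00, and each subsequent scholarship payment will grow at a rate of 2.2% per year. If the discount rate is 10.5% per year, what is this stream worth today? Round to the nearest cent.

Value at end of year 6: C₁ / (r − g) = £6,970.00 / (0.105 − 0.022) = £83,975.9036
Discount to today: PV = £83,975.9036 / (1 + 0.105)^6 = £83,975.9036 / 1.820429 = £46,129.74

£46129.74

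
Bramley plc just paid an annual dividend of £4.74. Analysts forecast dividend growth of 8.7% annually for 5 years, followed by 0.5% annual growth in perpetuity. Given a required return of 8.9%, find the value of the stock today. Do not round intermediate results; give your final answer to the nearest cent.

D_1 = 5.15238
D_2 = 5.60064
D_3 = 6.08789
D_4 = 6.61754
D_5 = 7.19327
Terminal value at year 5: TV = D_5×(1+g_2)/(r−g_2) = 7.22923/0.084 = 86.06228
P_0 = D_1/(1+r)^1 + D_2/(1+r)^2 + D_3/(1+r)^3 + D_4/(1+r)^4 + D_5/(1+r)^5 + TV/(1+r)^5
    = 4.73129 + 4.72261 + 4.71393 + 4.70527 + 4.69663 + 56.19186 = 79.76160

£79.76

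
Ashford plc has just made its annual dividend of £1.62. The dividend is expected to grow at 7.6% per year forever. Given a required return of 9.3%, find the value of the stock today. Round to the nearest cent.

£102.54

D₁ = D₀ × (1 + g) = £1.62 × 1.076 = £1.7431
Growing perpetuity: P = D₁ / (r − g) = £1.7431 / (0.093 − 0.076) = £102.54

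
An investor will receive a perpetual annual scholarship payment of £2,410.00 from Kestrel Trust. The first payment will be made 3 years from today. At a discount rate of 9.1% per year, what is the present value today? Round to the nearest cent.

£22249.80

Value at end of year 2: C / r = £2,410.00 / 0.091 = £26,483.5165
Discount to today: PV = £26,483.5165 / (1 + 0.091)^2 = £26,483.5165 / 1.190281 = £22,249.80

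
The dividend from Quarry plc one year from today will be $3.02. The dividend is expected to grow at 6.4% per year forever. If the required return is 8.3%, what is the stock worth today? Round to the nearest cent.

$158.95

Growing perpetuity: P = D₁ / (r − g) = $3.0200 / (0.083 − 0.064) = $158.95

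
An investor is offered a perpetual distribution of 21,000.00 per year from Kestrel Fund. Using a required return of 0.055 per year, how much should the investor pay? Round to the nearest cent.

381818.18

Level perpetuity: PV = C / r = 21,000.00 / 0.055 = 381,818.18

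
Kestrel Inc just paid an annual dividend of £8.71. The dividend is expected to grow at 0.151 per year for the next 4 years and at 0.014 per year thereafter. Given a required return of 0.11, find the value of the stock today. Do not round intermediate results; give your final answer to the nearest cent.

D_1 = 10.02521
D_2 = 11.53902
D_3 = 13.28141
D_4 = 15.28690
Terminal value at year 4: TV = D_4×(1+g_2)/(r−g_2) = 15.50092/0.096 = 161.46789
P_0 = D_1/(1+r)^1 + D_2/(1+r)^2 + D_3/(1+r)^3 + D_4/(1+r)^4 + TV/(1+r)^4
    = 9.03172 + 9.36532 + 9.71125 + 10.06996 + 106.36390 = 144.54215

£144.54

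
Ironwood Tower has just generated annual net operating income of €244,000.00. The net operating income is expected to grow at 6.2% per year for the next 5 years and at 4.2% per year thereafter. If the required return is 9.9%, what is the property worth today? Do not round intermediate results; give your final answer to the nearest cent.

D_1 = 259128.00000
D_2 = 275193.93600
D_3 = 292255.96003
D_4 = 310375.82955
D_5 = 329619.13099
Terminal value at year 5: TV = D_5×(1+g_2)/(r−g_2) = 343463.13449/0.057 = 6025669.02610
P_0 = D_1/(1+r)^1 + D_2/(1+r)^2 + D_3/(1+r)^3 + D_4/(1+r)^4 + D_5/(1+r)^5 + TV/(1+r)^5
    = 235785.25933 + 227847.08408 + 220176.16314 + 212763.49887 + 205600.39654 + 3758519.52976 = 4860691.93173

€4860691.93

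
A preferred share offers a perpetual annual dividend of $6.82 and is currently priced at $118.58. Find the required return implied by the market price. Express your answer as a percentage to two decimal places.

5.75%

P = C/r ⇒ r = C/P = $6.82/$118.58 = 0.057514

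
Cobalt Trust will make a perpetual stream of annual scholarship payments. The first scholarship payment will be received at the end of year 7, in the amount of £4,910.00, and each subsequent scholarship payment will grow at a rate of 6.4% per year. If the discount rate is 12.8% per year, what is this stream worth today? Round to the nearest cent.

£37243.19

Value at end of year 6: C₁ / (r − g) = £4,910.00 / (0.128 − 0.064) = £76,718.7500
Discount to today: PV = £76,718.7500 / (1 + 0.128)^6 = £76,718.7500 / 2.059940 = £37,243.19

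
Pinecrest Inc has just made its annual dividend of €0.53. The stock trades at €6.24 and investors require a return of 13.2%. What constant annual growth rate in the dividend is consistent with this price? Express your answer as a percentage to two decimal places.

4.34%

P = D₀(1+g)/(r−g) ⇒ P(r−g) = D₀(1+g) ⇒ g(P+D₀) = P·r − D₀
g = (P·r − D₀)/(P + D₀) = (€6.24×0.132 − €0.53) / (€6.24 + €0.53) = 0.043380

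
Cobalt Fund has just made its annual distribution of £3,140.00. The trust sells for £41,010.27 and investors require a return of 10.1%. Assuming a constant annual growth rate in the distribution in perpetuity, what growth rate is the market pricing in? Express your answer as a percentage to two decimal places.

2.27%

P = D₀(1+g)/(r−g) ⇒ P(r−g) = D₀(1+g) ⇒ g(P+D₀) = P·r − D₀
g = (P·r − D₀)/(P + D₀) = (£41,010.27×0.101 − £3,140.00) / (£41,010.27 + £3,140.00) = 0.022696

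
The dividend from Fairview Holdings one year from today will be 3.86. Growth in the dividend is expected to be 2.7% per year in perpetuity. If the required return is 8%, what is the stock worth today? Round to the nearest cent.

Growing perpetuity: P = D₁ / (r − g) = 3.8600 / (0.08 − 0.027) = 72.83

72.83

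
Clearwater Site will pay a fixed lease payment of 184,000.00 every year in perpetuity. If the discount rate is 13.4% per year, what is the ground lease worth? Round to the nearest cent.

1373134.33

Level perpetuity: PV = C / r = 184,000.00 / 0.134 = 1,373,134.33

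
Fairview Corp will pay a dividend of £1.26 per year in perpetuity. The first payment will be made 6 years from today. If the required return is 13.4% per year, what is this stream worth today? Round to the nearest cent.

£5.01

Value at end of year 5: C / r = £1.26 / 0.134 = £9.4030
Discount to today: PV = £9.4030 / (1 + 0.134)^5 = £9.4030 / 1.875276 = £5.01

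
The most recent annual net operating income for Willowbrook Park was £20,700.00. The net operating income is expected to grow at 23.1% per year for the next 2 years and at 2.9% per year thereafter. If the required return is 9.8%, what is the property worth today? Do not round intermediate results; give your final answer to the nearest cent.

£437240.44

D_1 = 25481.70000
D_2 = 31367.97270
Terminal value at year 2: TV = D_2×(1+g_2)/(r−g_2) = 32277.64391/0.069 = 467791.94070
P_0 = D_1/(1+r)^1 + D_2/(1+r)^2 + TV/(1+r)^2
    = 23207.37705 + 26018.47099 + 388014.58912 = 437240.43716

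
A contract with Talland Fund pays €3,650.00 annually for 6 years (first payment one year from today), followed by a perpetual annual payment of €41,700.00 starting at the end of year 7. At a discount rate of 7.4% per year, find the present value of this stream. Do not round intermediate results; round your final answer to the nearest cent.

€384364.78

PV of 6-year annuity: €3,650.00 × [1 − (1+0.074)^−6] / 0.074 = 17185.09514
Perpetuity value at year 6: €41,700.00 / 0.074 = 563513.51351
PV of perpetuity: 563513.51351 / (1+0.074)^6 = 367179.68681
Total PV = 17185.09514 + 367179.68681 = 384364.78195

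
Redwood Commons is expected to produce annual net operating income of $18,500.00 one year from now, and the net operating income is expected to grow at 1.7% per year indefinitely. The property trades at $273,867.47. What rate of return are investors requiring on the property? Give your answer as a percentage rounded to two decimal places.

8.46%

P = D₁/(r − g) ⇒ r = D₁/P + g = $18,500.0000/$273,867.47 + 0.017 = 0.067551 + 0.017 = 0.084551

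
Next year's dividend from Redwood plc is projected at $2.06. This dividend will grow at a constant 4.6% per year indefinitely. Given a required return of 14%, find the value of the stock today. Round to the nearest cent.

$21.91

Growing perpetuity: P = D₁ / (r − g) = $2.0600 / (0.14 − 0.046) = $21.91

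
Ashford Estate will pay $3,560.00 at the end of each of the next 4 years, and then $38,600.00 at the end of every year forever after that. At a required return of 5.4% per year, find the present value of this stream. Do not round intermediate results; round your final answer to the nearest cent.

PV of 4-year annuity: $3,560.00 × [1 − (1+0.054)^−4] / 0.054 = 12507.16690
Perpetuity value at year 4: $38,600.00 / 0.054 = 714814.81481
PV of perpetuity: 714814.81481 / (1+0.054)^4 = 579203.39837
Total PV = 12507.16690 + 579203.39837 = 591710.56528

$591710.57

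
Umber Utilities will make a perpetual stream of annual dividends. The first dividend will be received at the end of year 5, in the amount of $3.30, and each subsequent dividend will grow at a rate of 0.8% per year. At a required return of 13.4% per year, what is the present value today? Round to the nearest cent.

$15.84

Value at end of year 4: C₁ / (r − g) = $3.30 / (0.134 − 0.008) = $26.1905
Discount to today: PV = $26.1905 / (1 + 0.134)^4 = $26.1905 / 1.653683 = $15.84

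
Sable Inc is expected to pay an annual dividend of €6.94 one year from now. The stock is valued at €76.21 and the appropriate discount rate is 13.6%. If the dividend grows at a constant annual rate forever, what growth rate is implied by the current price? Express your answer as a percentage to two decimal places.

4.49%

P = D₁/(r−g) ⇒ g = r − D₁/P = 0.136 − €6.94/€76.21 = 0.044936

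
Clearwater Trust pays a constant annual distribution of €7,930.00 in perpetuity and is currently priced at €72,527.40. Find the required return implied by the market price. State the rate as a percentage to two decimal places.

10.93%

P = C/r ⇒ r = C/P = €7,930.00/€72,527.40 = 0.109338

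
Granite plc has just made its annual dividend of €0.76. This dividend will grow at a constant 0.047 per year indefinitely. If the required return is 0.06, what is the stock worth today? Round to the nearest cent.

D₁ = D₀ × (1 + g) = €0.76 × 1.047 = €0.7957
Growing perpetuity: P = D₁ / (r − g) = €0.7957 / (0.06 − 0.047) = €61.21

€61.21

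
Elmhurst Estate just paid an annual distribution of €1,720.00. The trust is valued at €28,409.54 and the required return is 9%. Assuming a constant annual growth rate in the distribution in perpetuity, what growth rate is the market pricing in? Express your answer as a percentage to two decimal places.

2.78%

P = D₀(1+g)/(r−g) ⇒ P(r−g) = D₀(1+g) ⇒ g(P+D₀) = P·r − D₀
g = (P·r − D₀)/(P + D₀) = (€28,409.54×0.09 − €1,720.00) / (€28,409.54 + €1,720.00) = 0.027775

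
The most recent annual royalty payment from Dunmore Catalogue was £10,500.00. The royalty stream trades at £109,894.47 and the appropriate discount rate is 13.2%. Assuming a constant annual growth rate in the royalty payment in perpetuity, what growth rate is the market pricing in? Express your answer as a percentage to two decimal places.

P = D₀(1+g)/(r−g) ⇒ P(r−g) = D₀(1+g) ⇒ g(P+D₀) = P·r − D₀
g = (P·r − D₀)/(P + D₀) = (£109,894.47×0.132 − £10,500.00) / (£109,894.47 + £10,500.00) = 0.033275

3.33%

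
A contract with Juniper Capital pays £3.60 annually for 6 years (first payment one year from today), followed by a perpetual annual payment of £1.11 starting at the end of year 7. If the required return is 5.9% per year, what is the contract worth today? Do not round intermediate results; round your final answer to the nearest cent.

£31.10

PV of 6-year annuity: £3.60 × [1 − (1+0.059)^−6] / 0.059 = 17.75812
Perpetuity value at year 6: £1.11 / 0.059 = 18.81356
PV of perpetuity: 18.81356 / (1+0.059)^6 = 13.33814
Total PV = 17.75812 + 13.33814 = 31.09626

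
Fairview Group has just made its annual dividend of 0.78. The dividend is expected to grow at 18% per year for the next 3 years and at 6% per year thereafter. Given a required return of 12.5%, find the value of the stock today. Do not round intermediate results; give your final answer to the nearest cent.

17.25

D_1 = 0.92040
D_2 = 1.08607
D_3 = 1.28156
Terminal value at year 3: TV = D_3×(1+g_2)/(r−g_2) = 1.35846/0.065 = 20.89937
P_0 = D_1/(1+r)^1 + D_2/(1+r)^2 + D_3/(1+r)^3 + TV/(1+r)^3
    = 0.81813 + 0.85813 + 0.90008 + 14.67829 = 17.25464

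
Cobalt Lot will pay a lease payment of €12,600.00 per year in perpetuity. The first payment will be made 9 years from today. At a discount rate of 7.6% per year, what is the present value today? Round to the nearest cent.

€92269.63

Value at end of year 8: C / r = €12,600.00 / 0.076 = €165,789.4737
Discount to today: PV = €165,789.4737 / (1 + 0.076)^8 = €165,789.4737 / 1.796794 = €92,269.63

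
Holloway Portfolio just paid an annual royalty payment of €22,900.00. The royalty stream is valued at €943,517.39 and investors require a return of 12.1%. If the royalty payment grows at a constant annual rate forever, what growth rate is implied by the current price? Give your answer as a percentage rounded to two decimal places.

9.44%

P = D₀(1+g)/(r−g) ⇒ P(r−g) = D₀(1+g) ⇒ g(P+D₀) = P·r − D₀
g = (P·r − D₀)/(P + D₀) = (€943,517.39×0.121 − €22,900.00) / (€943,517.39 + €22,900.00) = 0.094437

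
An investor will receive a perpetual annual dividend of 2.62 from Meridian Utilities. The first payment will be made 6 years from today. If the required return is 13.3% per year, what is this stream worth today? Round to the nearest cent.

10.55

Value at end of year 5: C / r = 2.62 / 0.133 = 19.6992
Discount to today: PV = 19.6992 / (1 + 0.133)^5 = 19.6992 / 1.867022 = 10.55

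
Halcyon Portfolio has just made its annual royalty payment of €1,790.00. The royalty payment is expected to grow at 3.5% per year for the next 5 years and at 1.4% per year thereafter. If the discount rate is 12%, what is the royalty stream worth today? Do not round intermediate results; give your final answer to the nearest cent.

€18646.85

D_1 = 1852.65000
D_2 = 1917.49275
D_3 = 1984.60500
D_4 = 2054.06617
D_5 = 2125.95849
Terminal value at year 5: TV = D_5×(1+g_2)/(r−g_2) = 2155.72191/0.106 = 20336.99911
P_0 = D_1/(1+r)^1 + D_2/(1+r)^2 + D_3/(1+r)^3 + D_4/(1+r)^4 + D_5/(1+r)^5 + TV/(1+r)^5
    = 1654.15179 + 1528.61348 + 1412.60264 + 1305.39619 + 1206.32594 + 11539.75946 = 18646.84949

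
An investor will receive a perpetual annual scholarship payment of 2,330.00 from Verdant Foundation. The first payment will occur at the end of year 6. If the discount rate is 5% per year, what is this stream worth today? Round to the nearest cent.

36512.32

Value at end of year 5: C / r = 2,330.00 / 0.05 = 46,600.0000
Discount to today: PV = 46,600.0000 / (1 + 0.05)^5 = 46,600.0000 / 1.276282 = 36,512.32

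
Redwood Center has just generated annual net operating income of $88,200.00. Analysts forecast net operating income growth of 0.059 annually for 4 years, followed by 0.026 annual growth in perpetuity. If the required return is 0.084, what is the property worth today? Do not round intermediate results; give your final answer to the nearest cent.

$1754120.66

D_1 = 93403.80000
D_2 = 98914.62420
D_3 = 104750.58703
D_4 = 110930.87166
Terminal value at year 4: TV = D_4×(1+g_2)/(r−g_2) = 113815.07433/0.058 = 1962328.86768
P_0 = D_1/(1+r)^1 + D_2/(1+r)^2 + D_3/(1+r)^3 + D_4/(1+r)^4 + TV/(1+r)^4
    = 86165.86716 + 84178.64698 + 82237.25752 + 80340.64180 + 1421198.24973 = 1754120.66318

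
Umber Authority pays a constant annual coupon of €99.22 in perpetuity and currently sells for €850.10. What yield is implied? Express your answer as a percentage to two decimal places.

P = C/r ⇒ r = C/P = €99.22/€850.10 = 0.116716

11.67%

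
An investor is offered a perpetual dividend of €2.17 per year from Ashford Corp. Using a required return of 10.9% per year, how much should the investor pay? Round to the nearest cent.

Level perpetuity: PV = C / r = €2.17 / 0.109 = €19.91

€19.91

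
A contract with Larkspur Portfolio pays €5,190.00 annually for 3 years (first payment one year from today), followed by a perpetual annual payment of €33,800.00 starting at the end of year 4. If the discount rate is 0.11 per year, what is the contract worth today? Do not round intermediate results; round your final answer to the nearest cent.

€237358.05

PV of 3-year annuity: €5,190.00 × [1 − (1+0.11)^−3] / 0.11 = 12682.87937
Perpetuity value at year 3: €33,800.00 / 0.11 = 307272.72727
PV of perpetuity: 307272.72727 / (1+0.11)^3 = 224675.16989
Total PV = 12682.87937 + 224675.16989 = 237358.04926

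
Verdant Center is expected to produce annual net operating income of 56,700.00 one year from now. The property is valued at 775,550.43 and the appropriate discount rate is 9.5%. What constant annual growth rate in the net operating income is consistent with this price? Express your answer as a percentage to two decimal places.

2.19%

P = D₁/(r−g) ⇒ g = r − D₁/P = 0.095 − 56,700.00/775,550.43 = 0.021891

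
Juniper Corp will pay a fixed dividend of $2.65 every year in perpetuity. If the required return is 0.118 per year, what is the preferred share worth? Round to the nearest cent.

Level perpetuity: PV = C / r = $2.65 / 0.118 = $22.46

$22.46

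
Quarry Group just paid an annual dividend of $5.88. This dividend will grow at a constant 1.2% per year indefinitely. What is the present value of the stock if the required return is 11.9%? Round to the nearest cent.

D₁ = D₀ × (1 + g) = $5.88 × 1.012 = $5.9506
Growing perpetuity: P = D₁ / (r − g) = $5.9506 / (0.119 − 0.012) = $55.61

$55.61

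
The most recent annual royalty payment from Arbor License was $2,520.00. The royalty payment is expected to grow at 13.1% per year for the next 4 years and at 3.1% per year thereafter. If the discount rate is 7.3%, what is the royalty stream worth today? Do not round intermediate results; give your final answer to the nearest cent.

D_1 = 2850.12000
D_2 = 3223.48572
D_3 = 3645.76235
D_4 = 4123.35722
Terminal value at year 4: TV = D_4×(1+g_2)/(r−g_2) = 4251.18129/0.042 = 101218.60216
P_0 = D_1/(1+r)^1 + D_2/(1+r)^2 + D_3/(1+r)^3 + D_4/(1+r)^4 + TV/(1+r)^4
    = 2656.21622 + 2799.79547 + 2951.13577 + 3110.65662 + 76359.21367 = 87877.01775

$87877.02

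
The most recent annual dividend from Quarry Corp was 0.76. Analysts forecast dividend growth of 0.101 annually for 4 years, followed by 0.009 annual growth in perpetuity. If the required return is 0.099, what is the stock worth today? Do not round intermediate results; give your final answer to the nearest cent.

D_1 = 0.83676
D_2 = 0.92127
D_3 = 1.01432
D_4 = 1.11677
Terminal value at year 4: TV = D_4×(1+g_2)/(r−g_2) = 1.12682/0.09 = 12.52021
P_0 = D_1/(1+r)^1 + D_2/(1+r)^2 + D_3/(1+r)^3 + D_4/(1+r)^4 + TV/(1+r)^4
    = 0.76138 + 0.76277 + 0.76416 + 0.76555 + 8.58264 = 11.63649

11.64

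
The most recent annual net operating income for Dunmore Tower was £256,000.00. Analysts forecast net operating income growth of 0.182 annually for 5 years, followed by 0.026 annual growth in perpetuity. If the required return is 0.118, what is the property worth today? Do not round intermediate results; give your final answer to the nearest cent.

£5288521.58

D_1 = 302592.00000
D_2 = 357663.74400
D_3 = 422758.54541
D_4 = 499700.60067
D_5 = 590646.10999
Terminal value at year 5: TV = D_5×(1+g_2)/(r−g_2) = 606002.90885/0.092 = 6586988.13972
P_0 = D_1/(1+r)^1 + D_2/(1+r)^2 + D_3/(1+r)^3 + D_4/(1+r)^4 + D_5/(1+r)^5 + TV/(1+r)^5
    = 270654.74061 + 286148.39302 + 302528.98082 + 319847.27668 + 338156.95978 + 3771185.22535 = 5288521.57625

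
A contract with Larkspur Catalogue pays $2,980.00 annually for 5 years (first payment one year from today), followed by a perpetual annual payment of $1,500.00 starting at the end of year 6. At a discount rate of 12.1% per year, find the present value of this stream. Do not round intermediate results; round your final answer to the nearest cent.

$17718.57

PV of 5-year annuity: $2,980.00 × [1 − (1+0.121)^−5] / 0.121 = 10715.67434
Perpetuity value at year 5: $1,500.00 / 0.121 = 12396.69421
PV of perpetuity: 12396.69421 / (1+0.121)^5 = 7002.89840
Total PV = 10715.67434 + 7002.89840 = 17718.57275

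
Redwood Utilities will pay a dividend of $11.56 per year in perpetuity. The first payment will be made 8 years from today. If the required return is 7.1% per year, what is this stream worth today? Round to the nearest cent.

Value at end of year 7: C / r = $11.56 / 0.071 = $162.8169
Discount to today: PV = $162.8169 / (1 + 0.071)^7 = $162.8169 / 1.616316 = $100.73

$100.73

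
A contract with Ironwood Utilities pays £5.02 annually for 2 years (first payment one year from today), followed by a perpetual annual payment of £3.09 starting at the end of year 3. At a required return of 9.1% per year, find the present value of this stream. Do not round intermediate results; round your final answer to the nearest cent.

PV of 2-year annuity: £5.02 × [1 − (1+0.091)^−2] / 0.091 = 8.81877
Perpetuity value at year 2: £3.09 / 0.091 = 33.95604
PV of perpetuity: 33.95604 / (1+0.091)^2 = 28.52775
Total PV = 8.81877 + 28.52775 = 37.34653

£37.35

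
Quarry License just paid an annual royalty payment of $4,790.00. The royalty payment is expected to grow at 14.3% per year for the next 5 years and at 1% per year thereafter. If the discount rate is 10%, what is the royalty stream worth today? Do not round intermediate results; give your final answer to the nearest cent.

$92024.59

D_1 = 5474.97000
D_2 = 6257.89071
D_3 = 7152.76908
D_4 = 8175.61506
D_5 = 9344.72801
Terminal value at year 5: TV = D_5×(1+g_2)/(r−g_2) = 9438.17529/0.09 = 104868.61438
P_0 = D_1/(1+r)^1 + D_2/(1+r)^2 + D_3/(1+r)^3 + D_4/(1+r)^4 + D_5/(1+r)^5 + TV/(1+r)^5
    = 4977.24545 + 5171.81050 + 5373.98128 + 5584.05509 + 5802.34088 + 65115.15879 = 92024.59200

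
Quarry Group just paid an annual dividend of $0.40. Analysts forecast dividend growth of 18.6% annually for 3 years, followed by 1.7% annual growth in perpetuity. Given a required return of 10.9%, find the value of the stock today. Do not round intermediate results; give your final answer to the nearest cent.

D_1 = 0.47440
D_2 = 0.56264
D_3 = 0.66729
Terminal value at year 3: TV = D_3×(1+g_2)/(r−g_2) = 0.67863/0.092 = 7.37645
P_0 = D_1/(1+r)^1 + D_2/(1+r)^2 + D_3/(1+r)^3 + TV/(1+r)^3
    = 0.42777 + 0.45747 + 0.48924 + 5.40820 = 6.78268

$6.78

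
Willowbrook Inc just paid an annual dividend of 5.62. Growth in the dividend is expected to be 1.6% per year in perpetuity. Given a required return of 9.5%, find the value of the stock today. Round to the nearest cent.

D₁ = D₀ × (1 + g) = 5.62 × 1.016 = 5.7099
Growing perpetuity: P = D₁ / (r − g) = 5.7099 / (0.095 − 0.016) = 72.28

72.28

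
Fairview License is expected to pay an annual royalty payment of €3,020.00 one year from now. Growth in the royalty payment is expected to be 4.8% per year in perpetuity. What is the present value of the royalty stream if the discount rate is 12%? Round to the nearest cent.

€41944.44

Growing perpetuity: P = D₁ / (r − g) = €3,020.0000 / (0.12 − 0.048) = €41,944.44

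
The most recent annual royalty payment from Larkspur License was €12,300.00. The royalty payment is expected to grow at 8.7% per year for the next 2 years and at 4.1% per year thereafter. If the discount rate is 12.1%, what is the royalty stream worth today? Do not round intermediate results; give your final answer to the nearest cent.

D_1 = 13370.10000
D_2 = 14533.29870
Terminal value at year 2: TV = D_2×(1+g_2)/(r−g_2) = 15129.16395/0.08 = 189114.54933
P_0 = D_1/(1+r)^1 + D_2/(1+r)^2 + TV/(1+r)^2
    = 11926.94023 + 11565.19539 + 150492.10501 = 173984.24063

€173984.24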